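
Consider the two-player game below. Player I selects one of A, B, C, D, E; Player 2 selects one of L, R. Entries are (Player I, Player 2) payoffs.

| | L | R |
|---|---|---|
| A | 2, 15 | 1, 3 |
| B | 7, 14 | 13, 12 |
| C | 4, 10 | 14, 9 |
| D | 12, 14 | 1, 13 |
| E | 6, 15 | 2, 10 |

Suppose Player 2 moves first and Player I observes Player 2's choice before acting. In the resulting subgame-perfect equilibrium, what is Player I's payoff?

12

Backward induction with Player 2 moving first.
- L: Player I compares 2, 7, 4, 12, 6 and picks D; Player 2 would get 14.
- R: Player I compares 1, 13, 14, 1, 2 and picks C; Player 2 would get 9.
Maximizing over 14, 9, Player 2 chooses L. Subgame-perfect outcome: (D, L) with payoffs (12, 14).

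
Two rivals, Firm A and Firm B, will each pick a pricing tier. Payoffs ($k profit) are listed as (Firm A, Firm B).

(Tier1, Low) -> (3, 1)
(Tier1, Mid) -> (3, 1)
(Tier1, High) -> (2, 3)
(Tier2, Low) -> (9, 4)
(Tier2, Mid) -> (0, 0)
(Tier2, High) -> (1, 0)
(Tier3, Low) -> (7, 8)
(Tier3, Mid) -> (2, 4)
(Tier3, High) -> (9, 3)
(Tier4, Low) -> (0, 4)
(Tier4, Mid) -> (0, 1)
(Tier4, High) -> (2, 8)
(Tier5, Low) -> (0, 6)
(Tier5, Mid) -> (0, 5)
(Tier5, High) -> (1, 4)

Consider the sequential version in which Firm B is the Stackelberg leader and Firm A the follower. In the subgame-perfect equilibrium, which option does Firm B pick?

Low

Work backward from Firm A's decision.
- Low: BR = Tier2, leader payoff 4.
- Mid: BR = Tier1, leader payoff 1.
- High: BR = Tier3, leader payoff 3.
Among 4, 1, 3, the best is 4 at Low. Subgame-perfect outcome: (Tier2, Low) with payoffs (9, 4).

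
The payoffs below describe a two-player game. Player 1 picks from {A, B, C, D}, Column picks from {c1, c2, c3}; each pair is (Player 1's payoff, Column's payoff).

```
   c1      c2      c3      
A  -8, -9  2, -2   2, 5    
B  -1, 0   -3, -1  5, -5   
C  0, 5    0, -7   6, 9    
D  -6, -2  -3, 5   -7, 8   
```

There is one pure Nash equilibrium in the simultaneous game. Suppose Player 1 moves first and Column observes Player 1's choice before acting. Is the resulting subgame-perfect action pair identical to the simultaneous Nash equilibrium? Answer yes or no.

Solve by backward induction (Player 1 leads).
- A: Column compares -9, -2, 5 and picks c3; Player 1 would get 2.
- B: Column compares 0, -1, -5 and picks c1; Player 1 would get -1.
- C: Column compares 5, -7, 9 and picks c3; Player 1 would get 6.
- D: Column compares -2, 5, 8 and picks c3; Player 1 would get -7.
Among 2, -1, 6, -7, the best is 6 at C. Subgame-perfect outcome: (C, c3) with payoffs (6, 9).
Now find the simultaneous Nash equilibrium.
Player 1's best replies: c1→C; c2→A; c3→C.
Column's best replies: A→c3; B→c1; C→c3; D→c3.
Only (C, c3) has each player best-responding; Nash payoffs (6, 9).
Sequential outcome (C, c3) coincides with the Nash profile (C, c3).

yes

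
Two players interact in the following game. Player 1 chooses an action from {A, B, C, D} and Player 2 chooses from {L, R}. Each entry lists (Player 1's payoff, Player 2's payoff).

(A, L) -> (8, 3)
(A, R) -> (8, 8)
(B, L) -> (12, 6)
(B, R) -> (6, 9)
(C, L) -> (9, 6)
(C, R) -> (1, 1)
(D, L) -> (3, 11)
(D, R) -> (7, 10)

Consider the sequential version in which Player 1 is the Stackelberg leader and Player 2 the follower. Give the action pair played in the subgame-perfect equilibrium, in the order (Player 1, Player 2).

(C, L)

Player 2 best-responds to each possible Player 1 move:
- A: BR = R, leader payoff 8.
- B: BR = R, leader payoff 6.
- C: BR = L, leader payoff 9.
- D: BR = L, leader payoff 3.
Among 8, 6, 9, 3, the best is 9 at C. Subgame-perfect outcome: (C, L) with payoffs (9, 6).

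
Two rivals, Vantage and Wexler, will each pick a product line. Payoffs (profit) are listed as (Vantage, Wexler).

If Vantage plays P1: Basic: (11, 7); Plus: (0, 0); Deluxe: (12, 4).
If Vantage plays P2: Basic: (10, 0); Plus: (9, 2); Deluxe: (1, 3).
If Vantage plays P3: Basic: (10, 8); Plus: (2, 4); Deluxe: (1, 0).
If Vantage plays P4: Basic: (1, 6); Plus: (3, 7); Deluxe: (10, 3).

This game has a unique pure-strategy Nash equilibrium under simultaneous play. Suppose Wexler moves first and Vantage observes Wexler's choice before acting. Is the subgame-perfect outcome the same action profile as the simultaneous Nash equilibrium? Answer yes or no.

yes

Solve by backward induction (Wexler leads).
- Basic: Vantage compares 11, 10, 10, 1 and picks P1; Wexler would get 7.
- Plus: Vantage compares 0, 9, 2, 3 and picks P2; Wexler would get 2.
- Deluxe: Vantage compares 12, 1, 1, 10 and picks P1; Wexler would get 4.
Maximizing over 7, 2, 4, Wexler chooses Basic. Subgame-perfect outcome: (P1, Basic) with payoffs (11, 7).
Under simultaneous play:
Vantage's best replies: Basic→P1; Plus→P2; Deluxe→P1.
Wexler's best replies: P1→Basic; P2→Deluxe; P3→Basic; P4→Plus.
The unique mutual best reply is (P1, Basic), giving (11, 7).
Sequential outcome (P1, Basic) coincides with the Nash profile (P1, Basic).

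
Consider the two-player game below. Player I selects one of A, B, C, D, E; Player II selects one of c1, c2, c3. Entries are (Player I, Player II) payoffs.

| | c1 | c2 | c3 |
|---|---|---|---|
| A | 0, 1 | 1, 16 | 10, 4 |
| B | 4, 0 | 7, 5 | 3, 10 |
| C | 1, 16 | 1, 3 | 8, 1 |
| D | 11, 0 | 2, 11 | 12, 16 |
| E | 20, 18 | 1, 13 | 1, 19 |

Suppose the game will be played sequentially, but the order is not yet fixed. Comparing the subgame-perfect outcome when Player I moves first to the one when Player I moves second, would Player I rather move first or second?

If Player I leads: Player II's best replies are A→c2, B→c3, C→c1, D→c3, E→c3; Player I's induced payoffs 1, 3, 1, 12, 1; outcome (D, c3), payoffs (12, 16).
If Player II leads: Player I's best replies are c1→E, c2→B, c3→D; Player II's induced payoffs 18, 5, 16; outcome (E, c1), payoffs (20, 18).
Player I gets 12 moving first and 20 moving second, so Player I prefers to move second.

second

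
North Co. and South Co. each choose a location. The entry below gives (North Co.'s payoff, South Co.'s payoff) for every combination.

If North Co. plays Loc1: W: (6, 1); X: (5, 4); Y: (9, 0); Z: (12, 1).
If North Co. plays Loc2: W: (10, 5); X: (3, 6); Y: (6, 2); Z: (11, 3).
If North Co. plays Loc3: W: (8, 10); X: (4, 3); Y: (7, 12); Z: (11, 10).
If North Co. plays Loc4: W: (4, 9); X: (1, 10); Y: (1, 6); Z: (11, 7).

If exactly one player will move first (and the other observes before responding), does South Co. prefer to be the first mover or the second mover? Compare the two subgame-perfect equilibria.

If North Co. leads: South Co.'s best replies are Loc1→X, Loc2→X, Loc3→Y, Loc4→X; North Co.'s induced payoffs 5, 3, 7, 1; outcome (Loc3, Y), payoffs (7, 12).
If South Co. leads: North Co.'s best replies are W→Loc2, X→Loc1, Y→Loc1, Z→Loc1; South Co.'s induced payoffs 5, 4, 0, 1; outcome (Loc2, W), payoffs (10, 5).
South Co. gets 5 moving first and 12 moving second, so South Co. prefers to move second.

second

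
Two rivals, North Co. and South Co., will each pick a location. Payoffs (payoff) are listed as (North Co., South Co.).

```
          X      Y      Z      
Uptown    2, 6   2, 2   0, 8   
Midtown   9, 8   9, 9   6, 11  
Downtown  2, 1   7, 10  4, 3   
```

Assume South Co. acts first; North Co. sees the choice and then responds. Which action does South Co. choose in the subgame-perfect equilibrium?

North Co. best-responds to each possible South Co. move:
- X: North Co. compares 2, 9, 2 and picks Midtown; South Co. would get 8.
- Y: North Co. compares 2, 9, 7 and picks Midtown; South Co. would get 9.
- Z: North Co. compares 0, 6, 4 and picks Midtown; South Co. would get 11.
Among 8, 9, 11, the best is 11 at Z. Subgame-perfect outcome: (Midtown, Z) with payoffs (6, 11).

Z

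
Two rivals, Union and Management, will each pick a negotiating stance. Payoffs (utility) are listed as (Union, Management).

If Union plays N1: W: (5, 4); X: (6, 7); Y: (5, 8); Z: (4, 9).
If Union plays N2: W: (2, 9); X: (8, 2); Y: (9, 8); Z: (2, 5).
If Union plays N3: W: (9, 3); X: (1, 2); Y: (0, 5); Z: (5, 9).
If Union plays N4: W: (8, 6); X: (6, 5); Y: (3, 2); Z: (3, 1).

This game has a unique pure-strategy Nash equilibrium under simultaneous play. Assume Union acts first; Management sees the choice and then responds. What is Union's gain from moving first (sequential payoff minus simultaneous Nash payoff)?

3

Backward induction with Union moving first.
- N1: Management compares 4, 7, 8, 9 and picks Z; Union would get 4.
- N2: Management compares 9, 2, 8, 5 and picks W; Union would get 2.
- N3: Management compares 3, 2, 5, 9 and picks Z; Union would get 5.
- N4: Management compares 6, 5, 2, 1 and picks W; Union would get 8.
Maximizing over 4, 2, 5, 8, Union chooses N4. Subgame-perfect outcome: (N4, W) with payoffs (8, 6).
For the simultaneous game, intersect best replies.
Union's best replies: W→N3; X→N2; Y→N2; Z→N3.
Management's best replies: N1→Z; N2→W; N3→Z; N4→W.
Only (N3, Z) has each player best-responding; Nash payoffs (5, 9).
Union's commitment gain: 8 − 5 = 3.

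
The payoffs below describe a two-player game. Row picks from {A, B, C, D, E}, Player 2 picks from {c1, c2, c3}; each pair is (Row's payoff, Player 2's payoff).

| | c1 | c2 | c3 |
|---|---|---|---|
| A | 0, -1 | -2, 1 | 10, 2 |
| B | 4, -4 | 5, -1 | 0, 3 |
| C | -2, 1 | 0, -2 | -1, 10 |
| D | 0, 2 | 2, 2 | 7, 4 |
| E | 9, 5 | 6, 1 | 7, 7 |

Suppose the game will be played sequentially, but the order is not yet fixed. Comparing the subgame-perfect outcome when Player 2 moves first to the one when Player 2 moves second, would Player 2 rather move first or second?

first

If Row leads: Player 2's best replies are A→c3, B→c3, C→c3, D→c3, E→c3; Row's induced payoffs 10, 0, -1, 7, 7; outcome (A, c3), payoffs (10, 2).
If Player 2 leads: Row's best replies are c1→E, c2→E, c3→A; Player 2's induced payoffs 5, 1, 2; outcome (E, c1), payoffs (9, 5).
Player 2 gets 5 moving first and 2 moving second, so Player 2 prefers to move first.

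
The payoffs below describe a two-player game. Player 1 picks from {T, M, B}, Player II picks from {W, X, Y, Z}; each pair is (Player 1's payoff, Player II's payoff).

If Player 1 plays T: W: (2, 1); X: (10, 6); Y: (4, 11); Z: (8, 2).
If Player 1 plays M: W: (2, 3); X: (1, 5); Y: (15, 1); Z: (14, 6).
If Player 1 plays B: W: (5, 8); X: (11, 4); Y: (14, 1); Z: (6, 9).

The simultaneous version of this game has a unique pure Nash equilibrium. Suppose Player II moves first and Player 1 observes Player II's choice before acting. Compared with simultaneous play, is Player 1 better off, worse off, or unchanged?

worse off

Player 1 best-responds to each possible Player II move:
- W → Player 1 plays B (best of 2, 2, 5); Player II gets 8.
- X → Player 1 plays B (best of 10, 1, 11); Player II gets 4.
- Y → Player 1 plays M (best of 4, 15, 14); Player II gets 1.
- Z → Player 1 plays M (best of 8, 14, 6); Player II gets 6.
Among 8, 4, 1, 6, the best is 8 at W. Subgame-perfect outcome: (B, W) with payoffs (5, 8).
For the simultaneous game, intersect best replies.
Player 1's best replies: W→B; X→B; Y→M; Z→M.
Player II's best replies: T→Y; M→Z; B→Z.
Only (M, Z) has each player best-responding; Nash payoffs (14, 6).
Player 1 earns 5 sequentially versus 14 at the Nash outcome: worse off.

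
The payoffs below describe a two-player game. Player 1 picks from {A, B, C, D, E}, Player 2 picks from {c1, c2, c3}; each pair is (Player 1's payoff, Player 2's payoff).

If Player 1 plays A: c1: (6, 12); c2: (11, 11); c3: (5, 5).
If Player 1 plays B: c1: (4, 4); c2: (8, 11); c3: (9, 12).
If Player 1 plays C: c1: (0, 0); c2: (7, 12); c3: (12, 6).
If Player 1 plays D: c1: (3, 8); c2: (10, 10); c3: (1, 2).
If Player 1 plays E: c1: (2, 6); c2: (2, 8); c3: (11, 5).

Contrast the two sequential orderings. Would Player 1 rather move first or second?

If Player 1 leads: Player 2's best replies are A→c1, B→c3, C→c2, D→c2, E→c2; Player 1's induced payoffs 6, 9, 7, 10, 2; outcome (D, c2), payoffs (10, 10).
If Player 2 leads: Player 1's best replies are c1→A, c2→A, c3→C; Player 2's induced payoffs 12, 11, 6; outcome (A, c1), payoffs (6, 12).
Player 1 gets 10 moving first and 6 moving second, so Player 1 prefers to move first.

first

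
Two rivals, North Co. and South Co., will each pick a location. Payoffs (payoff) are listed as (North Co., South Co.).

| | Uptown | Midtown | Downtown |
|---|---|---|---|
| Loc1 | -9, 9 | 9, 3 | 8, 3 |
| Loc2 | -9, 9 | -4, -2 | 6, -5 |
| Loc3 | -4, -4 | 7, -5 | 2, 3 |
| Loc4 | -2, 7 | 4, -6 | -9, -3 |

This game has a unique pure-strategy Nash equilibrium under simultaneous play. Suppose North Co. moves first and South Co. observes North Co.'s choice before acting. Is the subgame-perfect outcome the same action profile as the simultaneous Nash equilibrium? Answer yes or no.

Backward induction with North Co. moving first.
- Loc1: South Co. compares 9, 3, 3 and picks Uptown; North Co. would get -9.
- Loc2: South Co. compares 9, -2, -5 and picks Uptown; North Co. would get -9.
- Loc3: South Co. compares -4, -5, 3 and picks Downtown; North Co. would get 2.
- Loc4: South Co. compares 7, -6, -3 and picks Uptown; North Co. would get -2.
Maximizing over -9, -9, 2, -2, North Co. chooses Loc3. Subgame-perfect outcome: (Loc3, Downtown) with payoffs (2, 3).
Now find the simultaneous Nash equilibrium.
North Co.'s best replies: Uptown→Loc4; Midtown→Loc1; Downtown→Loc1.
South Co.'s best replies: Loc1→Uptown; Loc2→Uptown; Loc3→Downtown; Loc4→Uptown.
The unique mutual best reply is (Loc4, Uptown), giving (-2, 7).
Sequential outcome (Loc3, Downtown) differs from the Nash profile (Loc4, Uptown).

no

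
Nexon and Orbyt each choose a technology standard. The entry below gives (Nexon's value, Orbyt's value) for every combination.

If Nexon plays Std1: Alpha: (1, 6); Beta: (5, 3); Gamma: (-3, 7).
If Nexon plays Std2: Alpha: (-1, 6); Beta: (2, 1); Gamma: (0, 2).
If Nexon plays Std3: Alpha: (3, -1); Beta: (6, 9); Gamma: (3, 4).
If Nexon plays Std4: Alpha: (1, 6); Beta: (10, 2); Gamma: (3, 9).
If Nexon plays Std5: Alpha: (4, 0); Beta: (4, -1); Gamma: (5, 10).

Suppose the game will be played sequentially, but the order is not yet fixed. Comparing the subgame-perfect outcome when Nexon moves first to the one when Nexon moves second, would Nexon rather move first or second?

If Nexon leads: Orbyt's best replies are Std1→Gamma, Std2→Alpha, Std3→Beta, Std4→Gamma, Std5→Gamma; Nexon's induced payoffs -3, -1, 6, 3, 5; outcome (Std3, Beta), payoffs (6, 9).
If Orbyt leads: Nexon's best replies are Alpha→Std5, Beta→Std4, Gamma→Std5; Orbyt's induced payoffs 0, 2, 10; outcome (Std5, Gamma), payoffs (5, 10).
Nexon gets 6 moving first and 5 moving second, so Nexon prefers to move first.

first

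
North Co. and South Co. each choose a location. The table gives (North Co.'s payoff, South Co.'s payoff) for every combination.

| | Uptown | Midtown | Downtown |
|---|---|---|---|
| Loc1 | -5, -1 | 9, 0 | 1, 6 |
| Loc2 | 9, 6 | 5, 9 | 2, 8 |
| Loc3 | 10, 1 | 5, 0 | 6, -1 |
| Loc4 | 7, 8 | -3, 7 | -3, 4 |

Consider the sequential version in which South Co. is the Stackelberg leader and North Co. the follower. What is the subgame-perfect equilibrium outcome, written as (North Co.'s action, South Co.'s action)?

North Co. best-responds to each possible South Co. move:
- Uptown: BR = Loc3, leader payoff 1.
- Midtown: BR = Loc1, leader payoff 0.
- Downtown: BR = Loc3, leader payoff -1.
Maximizing over 1, 0, -1, South Co. chooses Uptown. Subgame-perfect outcome: (Loc3, Uptown) with payoffs (10, 1).

(Loc3, Uptown)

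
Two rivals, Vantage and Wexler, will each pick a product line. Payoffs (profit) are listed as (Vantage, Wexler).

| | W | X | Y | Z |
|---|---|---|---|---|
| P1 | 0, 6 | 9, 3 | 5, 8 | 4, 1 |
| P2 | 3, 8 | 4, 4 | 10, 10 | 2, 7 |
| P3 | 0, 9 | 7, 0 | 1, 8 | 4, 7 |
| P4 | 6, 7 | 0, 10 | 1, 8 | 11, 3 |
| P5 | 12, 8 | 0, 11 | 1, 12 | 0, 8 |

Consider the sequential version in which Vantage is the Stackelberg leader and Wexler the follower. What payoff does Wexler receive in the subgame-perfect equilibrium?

Work backward from Wexler's decision.
- P1: BR = Y, leader payoff 5.
- P2: BR = Y, leader payoff 10.
- P3: BR = W, leader payoff 0.
- P4: BR = X, leader payoff 0.
- P5: BR = Y, leader payoff 1.
Maximizing over 5, 10, 0, 0, 1, Vantage chooses P2. Subgame-perfect outcome: (P2, Y) with payoffs (10, 10).

10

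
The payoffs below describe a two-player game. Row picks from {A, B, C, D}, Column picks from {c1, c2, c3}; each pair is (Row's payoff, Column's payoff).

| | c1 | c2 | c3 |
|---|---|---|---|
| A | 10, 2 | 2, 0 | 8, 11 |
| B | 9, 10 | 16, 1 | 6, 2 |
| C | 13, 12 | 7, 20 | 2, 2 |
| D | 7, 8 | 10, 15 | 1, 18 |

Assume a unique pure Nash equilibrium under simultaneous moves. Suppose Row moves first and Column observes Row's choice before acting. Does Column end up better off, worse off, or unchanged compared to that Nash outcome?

Backward induction with Row moving first.
- A: BR = c3, leader payoff 8.
- B: BR = c1, leader payoff 9.
- C: BR = c2, leader payoff 7.
- D: BR = c3, leader payoff 1.
Row's induced payoffs are 8, 9, 7, 1, so Row commits to B. Subgame-perfect outcome: (B, c1) with payoffs (9, 10).
Under simultaneous play:
Row's best replies: c1→C; c2→B; c3→A.
Column's best replies: A→c3; B→c1; C→c2; D→c3.
Only (A, c3) has each player best-responding; Nash payoffs (8, 11).
Column earns 10 sequentially versus 11 at the Nash outcome: worse off.

worse off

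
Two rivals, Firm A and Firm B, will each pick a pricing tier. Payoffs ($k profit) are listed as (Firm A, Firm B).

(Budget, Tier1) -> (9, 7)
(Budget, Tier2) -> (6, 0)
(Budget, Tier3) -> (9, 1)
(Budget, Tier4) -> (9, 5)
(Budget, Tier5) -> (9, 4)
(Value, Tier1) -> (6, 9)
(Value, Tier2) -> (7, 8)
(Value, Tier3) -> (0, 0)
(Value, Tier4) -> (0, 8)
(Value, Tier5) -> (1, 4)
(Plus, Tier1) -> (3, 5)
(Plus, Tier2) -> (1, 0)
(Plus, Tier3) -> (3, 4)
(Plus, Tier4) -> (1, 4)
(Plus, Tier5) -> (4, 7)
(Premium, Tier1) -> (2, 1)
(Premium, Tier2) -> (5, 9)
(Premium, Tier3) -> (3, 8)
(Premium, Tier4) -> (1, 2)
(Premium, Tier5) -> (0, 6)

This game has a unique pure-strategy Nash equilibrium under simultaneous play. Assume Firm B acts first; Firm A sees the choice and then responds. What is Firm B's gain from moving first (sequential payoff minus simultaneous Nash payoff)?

Firm A best-responds to each possible Firm B move:
- Tier1: BR = Budget, leader payoff 7.
- Tier2: BR = Value, leader payoff 8.
- Tier3: BR = Budget, leader payoff 1.
- Tier4: BR = Budget, leader payoff 5.
- Tier5: BR = Budget, leader payoff 4.
Firm B's induced payoffs are 7, 8, 1, 5, 4, so Firm B commits to Tier2. Subgame-perfect outcome: (Value, Tier2) with payoffs (7, 8).
Now find the simultaneous Nash equilibrium.
Firm A's best replies: Tier1→Budget; Tier2→Value; Tier3→Budget; Tier4→Budget; Tier5→Budget.
Firm B's best replies: Budget→Tier1; Value→Tier1; Plus→Tier5; Premium→Tier2.
Only (Budget, Tier1) has each player best-responding; Nash payoffs (9, 7).
Firm B's commitment gain: 8 − 7 = 1.

1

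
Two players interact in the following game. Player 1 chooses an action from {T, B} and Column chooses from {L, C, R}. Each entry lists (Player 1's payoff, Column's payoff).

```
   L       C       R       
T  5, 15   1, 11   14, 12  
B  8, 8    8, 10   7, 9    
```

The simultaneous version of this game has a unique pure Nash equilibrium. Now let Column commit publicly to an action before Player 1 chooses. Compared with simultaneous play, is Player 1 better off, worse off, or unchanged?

better off

Player 1 best-responds to each possible Column move:
- L → Player 1 plays B (best of 5, 8); Column gets 8.
- C → Player 1 plays B (best of 1, 8); Column gets 10.
- R → Player 1 plays T (best of 14, 7); Column gets 12.
Among 8, 10, 12, the best is 12 at R. Subgame-perfect outcome: (T, R) with payoffs (14, 12).
Under simultaneous play:
Player 1's best replies: L→B; C→B; R→T.
Column's best replies: T→L; B→C.
The unique mutual best reply is (B, C), giving (8, 10).
Player 1 earns 14 sequentially versus 8 at the Nash outcome: better off.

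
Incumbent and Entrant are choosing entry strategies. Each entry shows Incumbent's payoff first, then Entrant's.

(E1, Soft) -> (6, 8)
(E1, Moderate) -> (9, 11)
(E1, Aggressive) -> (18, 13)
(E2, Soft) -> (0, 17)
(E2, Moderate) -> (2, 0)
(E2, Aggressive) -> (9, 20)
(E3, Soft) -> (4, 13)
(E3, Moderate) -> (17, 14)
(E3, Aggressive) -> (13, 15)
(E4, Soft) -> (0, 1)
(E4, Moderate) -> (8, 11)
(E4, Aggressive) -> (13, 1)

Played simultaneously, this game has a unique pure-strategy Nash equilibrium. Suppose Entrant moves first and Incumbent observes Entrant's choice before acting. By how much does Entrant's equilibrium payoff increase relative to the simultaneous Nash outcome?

1

Backward induction with Entrant moving first.
- Soft: BR = E1, leader payoff 8.
- Moderate: BR = E3, leader payoff 14.
- Aggressive: BR = E1, leader payoff 13.
Among 8, 14, 13, the best is 14 at Moderate. Subgame-perfect outcome: (E3, Moderate) with payoffs (17, 14).
Under simultaneous play:
Incumbent's best replies: Soft→E1; Moderate→E3; Aggressive→E1.
Entrant's best replies: E1→Aggressive; E2→Aggressive; E3→Aggressive; E4→Moderate.
The unique mutual best reply is (E1, Aggressive), giving (18, 13).
Entrant's commitment gain: 14 − 13 = 1.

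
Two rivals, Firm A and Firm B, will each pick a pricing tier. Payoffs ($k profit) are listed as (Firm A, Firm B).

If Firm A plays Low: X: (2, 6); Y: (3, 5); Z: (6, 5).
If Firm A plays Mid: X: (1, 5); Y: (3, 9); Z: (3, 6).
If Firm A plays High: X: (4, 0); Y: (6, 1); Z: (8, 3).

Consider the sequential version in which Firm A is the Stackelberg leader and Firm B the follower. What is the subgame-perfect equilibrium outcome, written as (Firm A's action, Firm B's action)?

Firm B best-responds to each possible Firm A move:
- Low: Firm B compares 6, 5, 5 and picks X; Firm A would get 2.
- Mid: Firm B compares 5, 9, 6 and picks Y; Firm A would get 3.
- High: Firm B compares 0, 1, 3 and picks Z; Firm A would get 8.
Among 2, 3, 8, the best is 8 at High. Subgame-perfect outcome: (High, Z) with payoffs (8, 3).

(High, Z)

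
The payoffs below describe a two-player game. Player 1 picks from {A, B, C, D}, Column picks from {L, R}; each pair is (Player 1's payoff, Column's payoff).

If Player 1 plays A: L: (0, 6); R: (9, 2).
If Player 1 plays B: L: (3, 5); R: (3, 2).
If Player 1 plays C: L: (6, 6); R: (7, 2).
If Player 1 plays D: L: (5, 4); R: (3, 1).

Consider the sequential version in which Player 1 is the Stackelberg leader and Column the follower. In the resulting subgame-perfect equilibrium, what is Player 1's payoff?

6

Backward induction with Player 1 moving first.
- A: Column compares 6, 2 and picks L; Player 1 would get 0.
- B: Column compares 5, 2 and picks L; Player 1 would get 3.
- C: Column compares 6, 2 and picks L; Player 1 would get 6.
- D: Column compares 4, 1 and picks L; Player 1 would get 5.
Player 1's induced payoffs are 0, 3, 6, 5, so Player 1 commits to C. Subgame-perfect outcome: (C, L) with payoffs (6, 6).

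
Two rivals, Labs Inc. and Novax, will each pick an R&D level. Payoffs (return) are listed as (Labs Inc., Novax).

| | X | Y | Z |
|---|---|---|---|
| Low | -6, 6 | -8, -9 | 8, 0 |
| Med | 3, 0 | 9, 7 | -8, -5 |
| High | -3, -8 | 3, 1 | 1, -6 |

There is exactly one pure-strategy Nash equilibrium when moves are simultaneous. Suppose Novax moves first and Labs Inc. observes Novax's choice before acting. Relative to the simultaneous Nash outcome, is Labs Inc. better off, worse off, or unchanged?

unchanged

Work backward from Labs Inc.'s decision.
- X: BR = Med, leader payoff 0.
- Y: BR = Med, leader payoff 7.
- Z: BR = Low, leader payoff 0.
Novax's induced payoffs are 0, 7, 0, so Novax commits to Y. Subgame-perfect outcome: (Med, Y) with payoffs (9, 7).
Now find the simultaneous Nash equilibrium.
Labs Inc.'s best replies: X→Med; Y→Med; Z→Low.
Novax's best replies: Low→X; Med→Y; High→Y.
The unique mutual best reply is (Med, Y), giving (9, 7).
Labs Inc. earns 9 sequentially versus 9 at the Nash outcome: unchanged.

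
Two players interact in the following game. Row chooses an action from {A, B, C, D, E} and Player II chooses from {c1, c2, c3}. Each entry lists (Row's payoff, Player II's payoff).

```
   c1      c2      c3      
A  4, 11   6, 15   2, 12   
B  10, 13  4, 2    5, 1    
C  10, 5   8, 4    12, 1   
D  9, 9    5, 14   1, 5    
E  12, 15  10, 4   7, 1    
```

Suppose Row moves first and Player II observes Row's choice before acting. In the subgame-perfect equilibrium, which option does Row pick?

Solve by backward induction (Row leads).
- A → Player II plays c2 (best of 11, 15, 12); Row gets 6.
- B → Player II plays c1 (best of 13, 2, 1); Row gets 10.
- C → Player II plays c1 (best of 5, 4, 1); Row gets 10.
- D → Player II plays c2 (best of 9, 14, 5); Row gets 5.
- E → Player II plays c1 (best of 15, 4, 1); Row gets 12.
Maximizing over 6, 10, 10, 5, 12, Row chooses E. Subgame-perfect outcome: (E, c1) with payoffs (12, 15).

E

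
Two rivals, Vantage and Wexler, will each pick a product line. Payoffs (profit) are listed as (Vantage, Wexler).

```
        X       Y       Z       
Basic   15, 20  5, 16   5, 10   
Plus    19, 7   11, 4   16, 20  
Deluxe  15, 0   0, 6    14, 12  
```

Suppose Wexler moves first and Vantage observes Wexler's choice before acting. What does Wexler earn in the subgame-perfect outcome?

Backward induction with Wexler moving first.
- X: BR = Plus, leader payoff 7.
- Y: BR = Plus, leader payoff 4.
- Z: BR = Plus, leader payoff 20.
Among 7, 4, 20, the best is 20 at Z. Subgame-perfect outcome: (Plus, Z) with payoffs (16, 20).

20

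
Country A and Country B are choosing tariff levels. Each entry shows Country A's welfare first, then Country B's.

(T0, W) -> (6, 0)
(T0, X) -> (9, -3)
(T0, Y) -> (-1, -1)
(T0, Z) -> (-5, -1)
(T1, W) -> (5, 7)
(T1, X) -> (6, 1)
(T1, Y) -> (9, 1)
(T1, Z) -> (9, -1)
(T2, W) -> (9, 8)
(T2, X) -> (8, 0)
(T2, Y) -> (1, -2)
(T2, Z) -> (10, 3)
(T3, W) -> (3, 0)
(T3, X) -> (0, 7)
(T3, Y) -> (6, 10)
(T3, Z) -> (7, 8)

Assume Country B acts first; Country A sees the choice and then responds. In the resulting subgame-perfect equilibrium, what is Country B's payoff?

Solve by backward induction (Country B leads).
- W → Country A plays T2 (best of 6, 5, 9, 3); Country B gets 8.
- X → Country A plays T0 (best of 9, 6, 8, 0); Country B gets -3.
- Y → Country A plays T1 (best of -1, 9, 1, 6); Country B gets 1.
- Z → Country A plays T2 (best of -5, 9, 10, 7); Country B gets 3.
Maximizing over 8, -3, 1, 3, Country B chooses W. Subgame-perfect outcome: (T2, W) with payoffs (9, 8).

8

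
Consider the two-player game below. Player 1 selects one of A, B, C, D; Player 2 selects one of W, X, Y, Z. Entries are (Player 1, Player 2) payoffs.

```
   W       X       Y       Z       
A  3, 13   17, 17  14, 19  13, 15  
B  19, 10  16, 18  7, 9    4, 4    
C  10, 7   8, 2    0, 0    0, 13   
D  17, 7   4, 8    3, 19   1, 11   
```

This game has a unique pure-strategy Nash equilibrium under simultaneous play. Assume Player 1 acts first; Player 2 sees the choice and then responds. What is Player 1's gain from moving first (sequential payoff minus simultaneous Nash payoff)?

2

Player 2 best-responds to each possible Player 1 move:
- A: BR = Y, leader payoff 14.
- B: BR = X, leader payoff 16.
- C: BR = Z, leader payoff 0.
- D: BR = Y, leader payoff 3.
Player 1's induced payoffs are 14, 16, 0, 3, so Player 1 commits to B. Subgame-perfect outcome: (B, X) with payoffs (16, 18).
Under simultaneous play:
Player 1's best replies: W→B; X→A; Y→A; Z→A.
Player 2's best replies: A→Y; B→X; C→Z; D→Y.
Only (A, Y) has each player best-responding; Nash payoffs (14, 19).
Player 1's commitment gain: 16 − 14 = 2.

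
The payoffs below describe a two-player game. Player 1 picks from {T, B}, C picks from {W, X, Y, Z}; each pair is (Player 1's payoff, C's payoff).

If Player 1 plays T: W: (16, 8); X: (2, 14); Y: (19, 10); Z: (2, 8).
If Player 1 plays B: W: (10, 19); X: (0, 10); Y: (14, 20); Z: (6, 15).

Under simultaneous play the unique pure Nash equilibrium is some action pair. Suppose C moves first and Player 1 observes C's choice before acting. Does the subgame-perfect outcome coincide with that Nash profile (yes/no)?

Backward induction with C moving first.
- W → Player 1 plays T (best of 16, 10); C gets 8.
- X → Player 1 plays T (best of 2, 0); C gets 14.
- Y → Player 1 plays T (best of 19, 14); C gets 10.
- Z → Player 1 plays B (best of 2, 6); C gets 15.
Maximizing over 8, 14, 10, 15, C chooses Z. Subgame-perfect outcome: (B, Z) with payoffs (6, 15).
For the simultaneous game, intersect best replies.
Player 1's best replies: W→T; X→T; Y→T; Z→B.
C's best replies: T→X; B→Y.
Only (T, X) has each player best-responding; Nash payoffs (2, 14).
Sequential outcome (B, Z) differs from the Nash profile (T, X).

no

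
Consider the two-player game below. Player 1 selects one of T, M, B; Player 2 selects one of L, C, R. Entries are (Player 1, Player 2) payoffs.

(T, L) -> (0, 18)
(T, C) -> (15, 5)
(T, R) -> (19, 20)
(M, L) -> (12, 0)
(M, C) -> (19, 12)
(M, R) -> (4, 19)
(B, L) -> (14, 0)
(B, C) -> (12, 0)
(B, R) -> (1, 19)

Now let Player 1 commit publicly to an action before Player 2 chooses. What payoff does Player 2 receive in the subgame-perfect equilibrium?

Backward induction with Player 1 moving first.
- T: Player 2 compares 18, 5, 20 and picks R; Player 1 would get 19.
- M: Player 2 compares 0, 12, 19 and picks R; Player 1 would get 4.
- B: Player 2 compares 0, 0, 19 and picks R; Player 1 would get 1.
Among 19, 4, 1, the best is 19 at T. Subgame-perfect outcome: (T, R) with payoffs (19, 20).

20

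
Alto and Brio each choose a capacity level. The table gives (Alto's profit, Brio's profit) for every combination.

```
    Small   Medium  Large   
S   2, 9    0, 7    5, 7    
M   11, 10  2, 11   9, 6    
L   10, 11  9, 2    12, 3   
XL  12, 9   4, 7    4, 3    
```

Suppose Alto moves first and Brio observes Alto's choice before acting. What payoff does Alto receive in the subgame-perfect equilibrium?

Backward induction with Alto moving first.
- S → Brio plays Small (best of 9, 7, 7); Alto gets 2.
- M → Brio plays Medium (best of 10, 11, 6); Alto gets 2.
- L → Brio plays Small (best of 11, 2, 3); Alto gets 10.
- XL → Brio plays Small (best of 9, 7, 3); Alto gets 12.
Maximizing over 2, 2, 10, 12, Alto chooses XL. Subgame-perfect outcome: (XL, Small) with payoffs (12, 9).

12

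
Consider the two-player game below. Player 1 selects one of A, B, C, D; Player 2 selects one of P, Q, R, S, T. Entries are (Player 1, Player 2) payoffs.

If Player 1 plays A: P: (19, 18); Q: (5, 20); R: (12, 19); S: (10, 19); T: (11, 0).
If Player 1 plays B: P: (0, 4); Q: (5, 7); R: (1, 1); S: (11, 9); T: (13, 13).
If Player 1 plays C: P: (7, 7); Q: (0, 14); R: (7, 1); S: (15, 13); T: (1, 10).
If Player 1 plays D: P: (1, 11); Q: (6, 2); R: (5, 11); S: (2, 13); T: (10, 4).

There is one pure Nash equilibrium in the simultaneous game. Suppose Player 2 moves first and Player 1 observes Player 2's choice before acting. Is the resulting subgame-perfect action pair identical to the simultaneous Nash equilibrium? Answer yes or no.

Backward induction with Player 2 moving first.
- P: Player 1 compares 19, 0, 7, 1 and picks A; Player 2 would get 18.
- Q: Player 1 compares 5, 5, 0, 6 and picks D; Player 2 would get 2.
- R: Player 1 compares 12, 1, 7, 5 and picks A; Player 2 would get 19.
- S: Player 1 compares 10, 11, 15, 2 and picks C; Player 2 would get 13.
- T: Player 1 compares 11, 13, 1, 10 and picks B; Player 2 would get 13.
Among 18, 2, 19, 13, 13, the best is 19 at R. Subgame-perfect outcome: (A, R) with payoffs (12, 19).
For the simultaneous game, intersect best replies.
Player 1's best replies: P→A; Q→D; R→A; S→C; T→B.
Player 2's best replies: A→Q; B→T; C→Q; D→S.
Only (B, T) has each player best-responding; Nash payoffs (13, 13).
Sequential outcome (A, R) differs from the Nash profile (B, T).

no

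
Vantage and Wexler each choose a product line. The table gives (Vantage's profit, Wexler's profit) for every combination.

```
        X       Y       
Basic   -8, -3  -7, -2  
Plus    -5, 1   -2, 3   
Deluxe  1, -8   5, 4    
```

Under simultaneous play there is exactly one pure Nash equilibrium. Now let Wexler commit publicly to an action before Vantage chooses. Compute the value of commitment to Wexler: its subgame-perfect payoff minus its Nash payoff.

Vantage best-responds to each possible Wexler move:
- X: BR = Deluxe, leader payoff -8.
- Y: BR = Deluxe, leader payoff 4.
Among -8, 4, the best is 4 at Y. Subgame-perfect outcome: (Deluxe, Y) with payoffs (5, 4).
Under simultaneous play:
Vantage's best replies: X→Deluxe; Y→Deluxe.
Wexler's best replies: Basic→Y; Plus→Y; Deluxe→Y.
Only (Deluxe, Y) has each player best-responding; Nash payoffs (5, 4).
Wexler's commitment gain: 4 − 4 = 0.

0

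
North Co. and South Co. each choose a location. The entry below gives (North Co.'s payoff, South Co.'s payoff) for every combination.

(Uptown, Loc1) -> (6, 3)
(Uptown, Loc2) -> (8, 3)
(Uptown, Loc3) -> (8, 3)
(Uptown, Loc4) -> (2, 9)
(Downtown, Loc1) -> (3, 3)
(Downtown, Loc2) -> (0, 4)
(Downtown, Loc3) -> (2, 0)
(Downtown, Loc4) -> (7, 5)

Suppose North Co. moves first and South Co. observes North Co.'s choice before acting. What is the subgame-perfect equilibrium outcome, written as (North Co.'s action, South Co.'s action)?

(Downtown, Loc4)

Work backward from South Co.'s decision.
- Uptown → South Co. plays Loc4 (best of 3, 3, 3, 9); North Co. gets 2.
- Downtown → South Co. plays Loc4 (best of 3, 4, 0, 5); North Co. gets 7.
Among 2, 7, the best is 7 at Downtown. Subgame-perfect outcome: (Downtown, Loc4) with payoffs (7, 5).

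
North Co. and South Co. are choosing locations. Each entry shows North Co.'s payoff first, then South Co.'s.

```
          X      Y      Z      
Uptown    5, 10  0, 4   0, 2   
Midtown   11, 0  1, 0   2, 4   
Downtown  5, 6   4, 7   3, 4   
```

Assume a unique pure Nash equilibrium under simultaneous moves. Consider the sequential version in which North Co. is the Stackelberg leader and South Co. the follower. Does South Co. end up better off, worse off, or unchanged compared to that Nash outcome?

South Co. best-responds to each possible North Co. move:
- Uptown → South Co. plays X (best of 10, 4, 2); North Co. gets 5.
- Midtown → South Co. plays Z (best of 0, 0, 4); North Co. gets 2.
- Downtown → South Co. plays Y (best of 6, 7, 4); North Co. gets 4.
North Co.'s induced payoffs are 5, 2, 4, so North Co. commits to Uptown. Subgame-perfect outcome: (Uptown, X) with payoffs (5, 10).
Now find the simultaneous Nash equilibrium.
North Co.'s best replies: X→Midtown; Y→Downtown; Z→Downtown.
South Co.'s best replies: Uptown→X; Midtown→Z; Downtown→Y.
Only (Downtown, Y) has each player best-responding; Nash payoffs (4, 7).
South Co. earns 10 sequentially versus 7 at the Nash outcome: better off.

better off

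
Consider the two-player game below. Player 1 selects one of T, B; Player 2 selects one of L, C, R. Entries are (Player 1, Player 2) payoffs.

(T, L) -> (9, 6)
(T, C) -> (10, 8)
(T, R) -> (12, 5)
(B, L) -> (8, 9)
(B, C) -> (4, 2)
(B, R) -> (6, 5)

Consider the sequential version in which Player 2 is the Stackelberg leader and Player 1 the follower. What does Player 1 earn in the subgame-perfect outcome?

10

Work backward from Player 1's decision.
- L: Player 1 compares 9, 8 and picks T; Player 2 would get 6.
- C: Player 1 compares 10, 4 and picks T; Player 2 would get 8.
- R: Player 1 compares 12, 6 and picks T; Player 2 would get 5.
Among 6, 8, 5, the best is 8 at C. Subgame-perfect outcome: (T, C) with payoffs (10, 8).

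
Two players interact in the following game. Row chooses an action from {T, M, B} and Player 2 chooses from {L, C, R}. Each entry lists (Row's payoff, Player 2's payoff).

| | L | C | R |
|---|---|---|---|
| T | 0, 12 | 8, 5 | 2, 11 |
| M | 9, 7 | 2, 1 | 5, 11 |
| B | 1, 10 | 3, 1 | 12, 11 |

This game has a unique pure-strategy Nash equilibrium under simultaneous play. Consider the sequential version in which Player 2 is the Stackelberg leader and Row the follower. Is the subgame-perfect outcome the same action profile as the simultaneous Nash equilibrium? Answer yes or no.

yes

Backward induction with Player 2 moving first.
- L: Row compares 0, 9, 1 and picks M; Player 2 would get 7.
- C: Row compares 8, 2, 3 and picks T; Player 2 would get 5.
- R: Row compares 2, 5, 12 and picks B; Player 2 would get 11.
Player 2's induced payoffs are 7, 5, 11, so Player 2 commits to R. Subgame-perfect outcome: (B, R) with payoffs (12, 11).
Under simultaneous play:
Row's best replies: L→M; C→T; R→B.
Player 2's best replies: T→L; M→R; B→R.
Only (B, R) has each player best-responding; Nash payoffs (12, 11).
Sequential outcome (B, R) coincides with the Nash profile (B, R).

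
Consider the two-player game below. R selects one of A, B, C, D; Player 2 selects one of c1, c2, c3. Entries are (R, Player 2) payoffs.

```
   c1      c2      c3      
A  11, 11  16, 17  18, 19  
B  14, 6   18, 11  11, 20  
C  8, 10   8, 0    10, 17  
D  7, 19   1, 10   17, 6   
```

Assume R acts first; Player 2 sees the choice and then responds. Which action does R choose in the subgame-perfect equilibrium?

Player 2 best-responds to each possible R move:
- A → Player 2 plays c3 (best of 11, 17, 19); R gets 18.
- B → Player 2 plays c3 (best of 6, 11, 20); R gets 11.
- C → Player 2 plays c3 (best of 10, 0, 17); R gets 10.
- D → Player 2 plays c1 (best of 19, 10, 6); R gets 7.
Maximizing over 18, 11, 10, 7, R chooses A. Subgame-perfect outcome: (A, c3) with payoffs (18, 19).

A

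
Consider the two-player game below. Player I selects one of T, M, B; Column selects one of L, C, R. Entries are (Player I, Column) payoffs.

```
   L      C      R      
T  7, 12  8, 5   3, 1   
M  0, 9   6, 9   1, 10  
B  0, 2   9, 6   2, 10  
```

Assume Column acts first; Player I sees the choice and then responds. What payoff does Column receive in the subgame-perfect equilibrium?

12

Work backward from Player I's decision.
- L: BR = T, leader payoff 12.
- C: BR = B, leader payoff 6.
- R: BR = T, leader payoff 1.
Among 12, 6, 1, the best is 12 at L. Subgame-perfect outcome: (T, L) with payoffs (7, 12).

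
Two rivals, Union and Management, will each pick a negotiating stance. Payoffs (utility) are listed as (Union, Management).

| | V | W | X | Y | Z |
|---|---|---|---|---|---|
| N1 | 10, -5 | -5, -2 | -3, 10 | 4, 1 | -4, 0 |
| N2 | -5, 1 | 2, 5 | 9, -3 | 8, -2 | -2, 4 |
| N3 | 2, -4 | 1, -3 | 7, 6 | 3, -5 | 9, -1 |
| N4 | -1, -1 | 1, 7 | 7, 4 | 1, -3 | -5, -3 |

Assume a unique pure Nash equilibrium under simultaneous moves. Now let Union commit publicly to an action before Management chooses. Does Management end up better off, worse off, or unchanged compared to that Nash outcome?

Work backward from Management's decision.
- N1: BR = X, leader payoff -3.
- N2: BR = W, leader payoff 2.
- N3: BR = X, leader payoff 7.
- N4: BR = W, leader payoff 1.
Maximizing over -3, 2, 7, 1, Union chooses N3. Subgame-perfect outcome: (N3, X) with payoffs (7, 6).
For the simultaneous game, intersect best replies.
Union's best replies: V→N1; W→N2; X→N2; Y→N2; Z→N3.
Management's best replies: N1→X; N2→W; N3→X; N4→W.
Only (N2, W) has each player best-responding; Nash payoffs (2, 5).
Management earns 6 sequentially versus 5 at the Nash outcome: better off.

better off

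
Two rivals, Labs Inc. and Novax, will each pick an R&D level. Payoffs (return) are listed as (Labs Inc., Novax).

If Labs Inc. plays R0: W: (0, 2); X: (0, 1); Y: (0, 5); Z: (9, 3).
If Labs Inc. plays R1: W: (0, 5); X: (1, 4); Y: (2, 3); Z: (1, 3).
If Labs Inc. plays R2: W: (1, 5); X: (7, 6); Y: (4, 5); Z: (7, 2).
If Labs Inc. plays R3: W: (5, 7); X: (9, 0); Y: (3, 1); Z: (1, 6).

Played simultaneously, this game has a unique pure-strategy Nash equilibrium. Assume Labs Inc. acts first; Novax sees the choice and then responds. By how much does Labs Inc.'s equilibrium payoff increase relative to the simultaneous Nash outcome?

Novax best-responds to each possible Labs Inc. move:
- R0: Novax compares 2, 1, 5, 3 and picks Y; Labs Inc. would get 0.
- R1: Novax compares 5, 4, 3, 3 and picks W; Labs Inc. would get 0.
- R2: Novax compares 5, 6, 5, 2 and picks X; Labs Inc. would get 7.
- R3: Novax compares 7, 0, 1, 6 and picks W; Labs Inc. would get 5.
Maximizing over 0, 0, 7, 5, Labs Inc. chooses R2. Subgame-perfect outcome: (R2, X) with payoffs (7, 6).
For the simultaneous game, intersect best replies.
Labs Inc.'s best replies: W→R3; X→R3; Y→R2; Z→R0.
Novax's best replies: R0→Y; R1→W; R2→X; R3→W.
The unique mutual best reply is (R3, W), giving (5, 7).
Labs Inc.'s commitment gain: 7 − 5 = 2.

2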